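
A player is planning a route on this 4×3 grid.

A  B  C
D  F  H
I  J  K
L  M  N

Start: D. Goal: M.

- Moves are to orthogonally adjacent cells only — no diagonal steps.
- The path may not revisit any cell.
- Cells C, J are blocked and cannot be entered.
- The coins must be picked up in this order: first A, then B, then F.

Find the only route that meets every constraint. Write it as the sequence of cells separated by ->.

D -> A -> B -> F -> H -> K -> N -> M

The waypoints must appear in the order A, B, F, with no cell reused.
Route from D: up to A, right to B, down to F, right to H, 2× down (reaching N), left to M — 7 moves in all.
Check: order respected (A at step 1, B at step 2, F at step 3).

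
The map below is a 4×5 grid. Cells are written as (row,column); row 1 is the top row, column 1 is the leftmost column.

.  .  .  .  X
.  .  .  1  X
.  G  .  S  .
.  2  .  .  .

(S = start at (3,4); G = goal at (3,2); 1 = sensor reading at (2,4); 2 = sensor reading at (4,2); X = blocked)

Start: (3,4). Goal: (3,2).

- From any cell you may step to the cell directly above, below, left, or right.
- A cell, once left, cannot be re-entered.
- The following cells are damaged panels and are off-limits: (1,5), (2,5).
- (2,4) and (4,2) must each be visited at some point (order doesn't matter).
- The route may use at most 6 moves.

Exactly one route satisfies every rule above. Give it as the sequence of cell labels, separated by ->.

(3,4) -> (2,4) -> (2,3) -> (3,3) -> (4,3) -> (4,2) -> (3,2)

The 6-move cap with required stops at (2,4), (4,2) leaves no slack for detours.
Route from (3,4): up to (2,4), left to (2,3), 2× down (reaching (4,3)), left to (4,2), up to (3,2) — 6 moves in all.
Check: all required cells visited; 6 ≤ 6 moves.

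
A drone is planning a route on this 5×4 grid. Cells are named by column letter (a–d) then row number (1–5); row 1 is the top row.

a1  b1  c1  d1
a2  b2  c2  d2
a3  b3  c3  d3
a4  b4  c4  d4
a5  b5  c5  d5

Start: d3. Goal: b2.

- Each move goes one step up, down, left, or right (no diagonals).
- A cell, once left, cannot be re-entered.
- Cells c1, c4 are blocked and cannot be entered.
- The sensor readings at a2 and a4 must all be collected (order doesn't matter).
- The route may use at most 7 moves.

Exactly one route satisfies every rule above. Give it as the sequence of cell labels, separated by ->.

The 7-move cap with required stops at a2, a4 leaves no slack for detours.
Route from d3: 2× left (reaching b3), down to b4, left to a4, 2× up (reaching a2), right to b2 — 7 moves in all.
Check: all required cells visited; 7 ≤ 7 moves.

d3 -> c3 -> b3 -> b4 -> a4 -> a3 -> a2 -> b2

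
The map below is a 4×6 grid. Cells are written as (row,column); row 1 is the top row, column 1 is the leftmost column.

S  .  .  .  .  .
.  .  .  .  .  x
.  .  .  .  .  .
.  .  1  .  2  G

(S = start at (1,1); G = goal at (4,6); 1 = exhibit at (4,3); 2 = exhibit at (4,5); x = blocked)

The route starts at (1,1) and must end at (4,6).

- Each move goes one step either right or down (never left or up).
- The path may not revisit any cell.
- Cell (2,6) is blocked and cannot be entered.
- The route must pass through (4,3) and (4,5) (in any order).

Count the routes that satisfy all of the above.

A right/down-only route from (1,1) to (4,6) makes exactly 3 down-moves and 5 right-moves in some order.
With no other constraints that would be C(8,3) = 56 routes.
A monotone route can only reach the required cells in the order (4,3), (4,5), so split there and multiply the segment counts (each segment already excludes blocked cells): (1,1)→(4,3): 10; (4,3)→(4,5): 1; (4,5)→(4,6): 1; product = 10.
That gives 10 routes.

10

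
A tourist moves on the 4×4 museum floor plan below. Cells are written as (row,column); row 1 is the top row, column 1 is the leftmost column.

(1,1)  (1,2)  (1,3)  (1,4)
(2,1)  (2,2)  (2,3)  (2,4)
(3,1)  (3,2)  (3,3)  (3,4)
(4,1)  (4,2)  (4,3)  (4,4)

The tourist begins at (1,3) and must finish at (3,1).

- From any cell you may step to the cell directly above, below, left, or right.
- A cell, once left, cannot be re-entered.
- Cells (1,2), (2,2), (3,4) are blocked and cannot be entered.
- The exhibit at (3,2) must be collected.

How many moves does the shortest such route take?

Any route passes through (3,2) somewhere between (1,3) and (3,1). Summing Manhattan distances along the two legs ((1,3) → (3,2) → (3,1)) gives a lower bound of 3 + 1 = 4 moves.
A route of 4 moves achieves this: (1,3) → (2,3) → (3,3) → (3,2) → (3,1).
Since 4 matches the lower bound, it is optimal.

4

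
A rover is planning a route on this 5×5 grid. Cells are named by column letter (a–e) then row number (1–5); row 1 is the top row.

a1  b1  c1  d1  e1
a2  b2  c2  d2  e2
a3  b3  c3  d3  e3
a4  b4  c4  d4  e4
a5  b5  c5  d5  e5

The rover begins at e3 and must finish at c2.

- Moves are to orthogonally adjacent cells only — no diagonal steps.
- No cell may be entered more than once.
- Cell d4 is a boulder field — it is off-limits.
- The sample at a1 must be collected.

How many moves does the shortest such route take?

Any route passes through a1 somewhere between e3 and c2. Summing Manhattan distances along the two legs (e3 → a1 → c2) gives a lower bound of 6 + 3 = 9 moves.
A route of 9 moves achieves this: e3 → e2 → e1 → d1 → c1 → b1 → a1 → a2 → b2 → c2.
Since 9 matches the lower bound, it is optimal.

9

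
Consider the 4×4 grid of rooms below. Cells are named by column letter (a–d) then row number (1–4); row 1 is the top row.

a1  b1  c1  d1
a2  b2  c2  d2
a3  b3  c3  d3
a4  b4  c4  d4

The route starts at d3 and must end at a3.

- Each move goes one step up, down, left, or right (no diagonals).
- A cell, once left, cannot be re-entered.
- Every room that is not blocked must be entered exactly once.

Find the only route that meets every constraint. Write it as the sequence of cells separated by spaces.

Need to visit all 16 open cells exactly once, starting at d3 and ending at a3.
Cell d1 has only two open neighbours (d2 and c1), so the path must pass straight through it: one of those is the cell it's entered from and the other is where it exits.
Route from d3: down 1 to d4, left 1 to c4, up 2 to c2, right 1 to d2, up 1 to d1, left 3 to a1, down 1 to a2, right 1 to b2, down 2 to b4, left 1 to a4, up 1 to a3 — 15 moves in all.
Check: all 16 open cells covered.

d3 d4 c4 c3 c2 d2 d1 c1 b1 a1 a2 b2 b3 b4 a4 a3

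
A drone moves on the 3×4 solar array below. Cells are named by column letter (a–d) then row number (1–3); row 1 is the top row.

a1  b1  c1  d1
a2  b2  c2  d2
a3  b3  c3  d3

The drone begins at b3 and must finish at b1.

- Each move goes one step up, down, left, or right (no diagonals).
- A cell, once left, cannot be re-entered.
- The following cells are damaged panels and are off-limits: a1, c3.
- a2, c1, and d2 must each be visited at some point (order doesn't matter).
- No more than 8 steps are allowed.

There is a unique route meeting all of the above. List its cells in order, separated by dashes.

The budget equals the shortest possible length, so every move has to be on a shortest route through the required cells.
Route from b3: left 1 to a3, up 1 to a2, right 3 to d2, up 1 to d1, left 2 to b1 — 8 moves in all.
Check: all required cells visited; 8 ≤ 8 moves.

b3 - a3 - a2 - b2 - c2 - d2 - d1 - c1 - b1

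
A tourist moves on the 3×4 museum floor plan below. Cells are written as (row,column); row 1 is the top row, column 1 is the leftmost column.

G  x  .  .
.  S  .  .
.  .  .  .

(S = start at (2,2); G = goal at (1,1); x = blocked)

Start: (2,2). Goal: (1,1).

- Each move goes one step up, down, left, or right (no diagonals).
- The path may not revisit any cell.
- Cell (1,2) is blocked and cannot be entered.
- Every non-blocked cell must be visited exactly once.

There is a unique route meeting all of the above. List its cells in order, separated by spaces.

Need to visit all 11 open cells exactly once, starting at (2,2) and ending at (1,1).
Cell (1,3) has only two open neighbours ((2,3) and (1,4)), so the path must pass straight through it: one of those is the cell it's entered from and the other is where it exits.
Route from (2,2): right 1 to (2,3), up 1 to (1,3), right 1 to (1,4), down 2 to (3,4), left 3 to (3,1), up 2 to (1,1) — 10 moves in all.
Check: all 11 open cells covered.

(2,2) (2,3) (1,3) (1,4) (2,4) (3,4) (3,3) (3,2) (3,1) (2,1) (1,1)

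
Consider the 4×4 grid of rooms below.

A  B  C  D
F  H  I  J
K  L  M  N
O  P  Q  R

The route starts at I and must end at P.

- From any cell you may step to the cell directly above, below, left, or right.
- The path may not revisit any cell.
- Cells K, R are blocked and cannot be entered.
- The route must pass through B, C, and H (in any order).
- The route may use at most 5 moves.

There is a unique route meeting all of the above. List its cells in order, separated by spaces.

I C B H L P

The 5-move cap with required stops at B, C, H leaves no slack for detours.
Route from I: up to C, left to B, 3× down (reaching P) — 5 moves in all.
Check: all required cells visited; 5 ≤ 5 moves.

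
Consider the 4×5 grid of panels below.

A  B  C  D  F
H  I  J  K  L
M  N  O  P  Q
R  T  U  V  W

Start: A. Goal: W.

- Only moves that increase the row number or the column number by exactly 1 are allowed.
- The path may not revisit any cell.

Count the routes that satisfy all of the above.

35

A right/down-only route from A to W makes exactly 3 down-moves and 4 right-moves in some order.
With no other constraints that would be C(7,3) = 35 routes.
That gives 35 routes.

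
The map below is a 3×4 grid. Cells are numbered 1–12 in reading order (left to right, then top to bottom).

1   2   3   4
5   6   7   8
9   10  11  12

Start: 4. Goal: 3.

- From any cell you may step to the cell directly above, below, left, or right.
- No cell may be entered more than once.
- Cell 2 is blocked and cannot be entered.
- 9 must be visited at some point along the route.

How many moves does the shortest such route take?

9

Any route passes through 9 somewhere between 4 and 3. Summing Manhattan distances along the two legs (4 → 9 → 3) gives a lower bound of 5 + 4 = 9 moves.
A route of 9 moves achieves this: 4 → 8 → 12 → 11 → 10 → 9 → 5 → 6 → 7 → 3.
Since 9 matches the lower bound, it is optimal.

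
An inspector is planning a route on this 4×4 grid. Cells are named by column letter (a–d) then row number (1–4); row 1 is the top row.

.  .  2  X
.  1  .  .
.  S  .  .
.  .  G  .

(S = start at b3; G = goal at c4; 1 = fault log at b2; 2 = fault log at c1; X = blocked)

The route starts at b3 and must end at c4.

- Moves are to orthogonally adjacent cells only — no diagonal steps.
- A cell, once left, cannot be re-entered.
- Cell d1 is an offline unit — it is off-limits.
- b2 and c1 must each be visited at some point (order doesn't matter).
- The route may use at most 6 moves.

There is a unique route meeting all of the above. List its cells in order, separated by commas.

Any route must reach b2 and c1 and still end at c4 within 6 moves, so the order of the required stops is forced.
Route from b3: up 2 to b1, right 1 to c1, down 3 to c4 — 6 moves in all.
Check: all required cells visited; 6 ≤ 6 moves.

b3, b2, b1, c1, c2, c3, c4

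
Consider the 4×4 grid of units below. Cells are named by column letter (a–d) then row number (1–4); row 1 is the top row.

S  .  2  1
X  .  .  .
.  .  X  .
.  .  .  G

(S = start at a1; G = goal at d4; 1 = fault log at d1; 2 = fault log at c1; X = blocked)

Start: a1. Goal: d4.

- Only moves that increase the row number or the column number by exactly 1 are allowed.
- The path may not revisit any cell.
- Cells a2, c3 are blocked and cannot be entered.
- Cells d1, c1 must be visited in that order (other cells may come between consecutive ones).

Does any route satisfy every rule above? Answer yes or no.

c1 lies to the left of d1, so going from d1 to c1 would need a leftward move — but moves only go right/down, so d1 cannot be visited before c1.

no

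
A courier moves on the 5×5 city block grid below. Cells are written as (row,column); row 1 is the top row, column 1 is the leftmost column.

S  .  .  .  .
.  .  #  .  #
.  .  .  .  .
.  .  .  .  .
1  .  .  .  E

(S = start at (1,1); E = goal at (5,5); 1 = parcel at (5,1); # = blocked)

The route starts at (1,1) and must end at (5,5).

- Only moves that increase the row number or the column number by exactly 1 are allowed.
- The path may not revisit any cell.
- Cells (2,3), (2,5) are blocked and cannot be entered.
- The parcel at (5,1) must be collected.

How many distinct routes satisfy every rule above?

1

A right/down-only route from (1,1) to (5,5) makes exactly 4 down-moves and 4 right-moves in some order.
With no other constraints that would be C(8,4) = 70 routes.
Split at (5,1) and multiply the segment counts (each segment already excludes blocked cells): (1,1)→(5,1): 1; (5,1)→(5,5): 1; product = 1.
That gives 1 route.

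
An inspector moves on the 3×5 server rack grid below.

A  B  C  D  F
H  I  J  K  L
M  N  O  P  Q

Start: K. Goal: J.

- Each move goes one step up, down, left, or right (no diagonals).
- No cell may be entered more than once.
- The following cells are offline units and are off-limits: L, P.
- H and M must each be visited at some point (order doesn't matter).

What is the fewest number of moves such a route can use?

Any route passes through H and M in some order between K and J. Summing Manhattan distances along each leg and taking the cheapest ordering (K → M → H → J) gives a lower bound of 4 + 1 + 2 = 7 moves.
The shortest route satisfying every rule uses 9 moves: K → D → C → B → I → H → M → N → O → J.
The bound of 7 isn't tight here; checking systematically, no route of length 7 through 8 satisfies every constraint, so 9 is the minimum.

9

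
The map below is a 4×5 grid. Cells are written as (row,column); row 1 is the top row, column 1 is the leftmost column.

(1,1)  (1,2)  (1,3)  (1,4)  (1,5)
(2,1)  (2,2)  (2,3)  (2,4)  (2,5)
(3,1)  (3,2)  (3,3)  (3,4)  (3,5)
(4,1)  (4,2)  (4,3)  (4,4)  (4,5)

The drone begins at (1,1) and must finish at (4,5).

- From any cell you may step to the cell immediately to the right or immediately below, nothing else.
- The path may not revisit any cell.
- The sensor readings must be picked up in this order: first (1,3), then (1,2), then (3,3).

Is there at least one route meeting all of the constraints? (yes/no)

no

(1,2) lies to the left of (1,3), so going from (1,3) to (1,2) would need a leftward move — but moves only go right/down, so (1,3) cannot be visited before (1,2).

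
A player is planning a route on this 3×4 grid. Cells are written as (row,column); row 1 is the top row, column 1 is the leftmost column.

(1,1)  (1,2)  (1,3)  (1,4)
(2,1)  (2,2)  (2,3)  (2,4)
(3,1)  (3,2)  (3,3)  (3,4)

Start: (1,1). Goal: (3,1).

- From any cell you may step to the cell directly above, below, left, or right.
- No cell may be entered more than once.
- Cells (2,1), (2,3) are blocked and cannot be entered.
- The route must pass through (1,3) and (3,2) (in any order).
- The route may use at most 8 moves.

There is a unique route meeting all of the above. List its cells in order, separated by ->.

(1,1) -> (1,2) -> (1,3) -> (1,4) -> (2,4) -> (3,4) -> (3,3) -> (3,2) -> (3,1)

Any route must reach (1,3) and (3,2) and still end at (3,1) within 8 moves, so the order of the required stops is forced.
Route from (1,1): 3× right (reaching (1,4)), 2× down (reaching (3,4)), 3× left (reaching (3,1)) — 8 moves in all.
Check: all required cells visited; 8 ≤ 8 moves.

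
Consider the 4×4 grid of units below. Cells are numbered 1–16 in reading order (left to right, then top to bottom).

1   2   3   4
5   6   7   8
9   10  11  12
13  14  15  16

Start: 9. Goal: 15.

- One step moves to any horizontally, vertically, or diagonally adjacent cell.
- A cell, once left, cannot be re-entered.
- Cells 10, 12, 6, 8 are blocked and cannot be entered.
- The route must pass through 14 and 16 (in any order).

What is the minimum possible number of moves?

Any route passes through 14 and 16 in some order between 9 and 15. Summing Chebyshev distances along each leg and taking the cheapest ordering (9 → 14 → 16 → 15) gives a lower bound of 1 + 2 + 1 = 4 moves.
A route of 4 moves achieves this: 9 → 14 → 11 → 16 → 15.
Since 4 matches the lower bound, it is optimal.

4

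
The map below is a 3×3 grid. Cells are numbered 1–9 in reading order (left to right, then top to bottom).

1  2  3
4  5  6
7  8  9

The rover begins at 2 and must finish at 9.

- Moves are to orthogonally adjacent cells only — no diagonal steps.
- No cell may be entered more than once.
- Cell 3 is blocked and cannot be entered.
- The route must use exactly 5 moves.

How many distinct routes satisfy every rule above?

4

Need simple routes of exactly 5 moves from 2 to 9 (Manhattan distance 3, so 1 moves are spent on a detour and 1 undoing it).
Enumerating: 2 5 4 7 8 9 | 2 1 4 7 8 9 | 2 1 4 5 8 9 | 2 1 4 5 6 9.
That gives 4 routes.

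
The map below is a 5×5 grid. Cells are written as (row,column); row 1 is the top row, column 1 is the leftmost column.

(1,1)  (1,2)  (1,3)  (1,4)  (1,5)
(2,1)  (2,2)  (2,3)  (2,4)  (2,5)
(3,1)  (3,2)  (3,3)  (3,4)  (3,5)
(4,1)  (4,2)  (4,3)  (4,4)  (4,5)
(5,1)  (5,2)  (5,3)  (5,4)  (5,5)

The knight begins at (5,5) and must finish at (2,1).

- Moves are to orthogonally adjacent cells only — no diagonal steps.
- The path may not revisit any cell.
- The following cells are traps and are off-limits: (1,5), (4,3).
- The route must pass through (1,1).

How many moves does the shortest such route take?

9

Any route passes through (1,1) somewhere between (5,5) and (2,1). Summing Manhattan distances along the two legs ((5,5) → (1,1) → (2,1)) gives a lower bound of 8 + 1 = 9 moves.
A route of 9 moves achieves this: (5,5) → (4,5) → (3,5) → (2,5) → (2,4) → (1,4) → (1,3) → (1,2) → (1,1) → (2,1).
Since 9 matches the lower bound, it is optimal.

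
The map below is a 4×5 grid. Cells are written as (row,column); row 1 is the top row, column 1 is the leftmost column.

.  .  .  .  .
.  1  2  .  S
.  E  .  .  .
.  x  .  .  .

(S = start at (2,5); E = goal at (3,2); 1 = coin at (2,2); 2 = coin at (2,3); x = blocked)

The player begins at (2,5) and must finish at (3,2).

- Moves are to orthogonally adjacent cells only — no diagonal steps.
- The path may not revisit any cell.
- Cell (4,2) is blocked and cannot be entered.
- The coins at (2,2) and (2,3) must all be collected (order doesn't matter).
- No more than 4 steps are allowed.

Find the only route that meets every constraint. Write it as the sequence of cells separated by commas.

The 4-move cap with required stops at (2,2), (2,3) leaves no slack for detours.
Route from (2,5): left 3 to (2,2), down 1 to (3,2) — 4 moves in all.
Check: all required cells visited; 4 ≤ 4 moves.

(2,5), (2,4), (2,3), (2,2), (3,2)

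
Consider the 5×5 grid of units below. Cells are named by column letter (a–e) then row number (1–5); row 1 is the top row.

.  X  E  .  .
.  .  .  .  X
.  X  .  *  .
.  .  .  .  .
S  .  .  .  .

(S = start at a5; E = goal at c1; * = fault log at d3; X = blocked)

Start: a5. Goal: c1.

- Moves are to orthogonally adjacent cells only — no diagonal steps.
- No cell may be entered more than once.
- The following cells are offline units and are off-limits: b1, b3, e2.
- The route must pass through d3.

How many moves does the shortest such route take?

Any route passes through d3 somewhere between a5 and c1. Summing Manhattan distances along the two legs (a5 → d3 → c1) gives a lower bound of 5 + 3 = 8 moves.
A route of 8 moves achieves this: a5 → a4 → b4 → c4 → c3 → d3 → d2 → d1 → c1.
Since 8 matches the lower bound, it is optimal.

8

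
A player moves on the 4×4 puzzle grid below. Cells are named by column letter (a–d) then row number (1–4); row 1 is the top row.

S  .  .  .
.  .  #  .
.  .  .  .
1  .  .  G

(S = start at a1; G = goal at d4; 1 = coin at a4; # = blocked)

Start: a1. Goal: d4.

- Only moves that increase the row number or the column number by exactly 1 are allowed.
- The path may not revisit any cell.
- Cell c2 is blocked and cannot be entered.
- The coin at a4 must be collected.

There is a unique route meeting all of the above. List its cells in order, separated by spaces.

a1 a2 a3 a4 b4 c4 d4

Moves only go right or down, so the column and row indices never decrease.
Route from a1: down 3 to a4, right 3 to d4 — 6 moves in all.
Check: all required cells visited.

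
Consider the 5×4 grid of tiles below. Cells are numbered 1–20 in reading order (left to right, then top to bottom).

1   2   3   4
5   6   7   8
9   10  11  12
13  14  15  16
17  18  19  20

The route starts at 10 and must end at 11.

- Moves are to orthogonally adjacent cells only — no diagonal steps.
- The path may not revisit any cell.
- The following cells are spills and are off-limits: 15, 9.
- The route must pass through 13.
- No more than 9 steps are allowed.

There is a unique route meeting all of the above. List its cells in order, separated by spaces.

Any route must reach 13 and still end at 11 within 9 moves, so the order of the required stops is forced.
Route from 10: down 1 to 14, left 1 to 13, down 1 to 17, right 3 to 20, up 2 to 12, left 1 to 11 — 9 moves in all.
Check: all required cells visited; 9 ≤ 9 moves.

10 14 13 17 18 19 20 16 12 11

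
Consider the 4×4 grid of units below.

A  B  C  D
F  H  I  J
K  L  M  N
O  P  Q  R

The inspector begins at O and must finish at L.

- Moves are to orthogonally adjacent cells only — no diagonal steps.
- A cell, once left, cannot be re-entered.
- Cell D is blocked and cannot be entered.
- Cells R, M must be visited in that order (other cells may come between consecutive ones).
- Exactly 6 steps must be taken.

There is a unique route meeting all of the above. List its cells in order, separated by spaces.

The waypoints must appear in the order R, M, with no cell reused.
Route from O: right 3 to R, up 1 to N, left 2 to L — 6 moves in all.
Check: order respected (R at step 3, M at step 5); 6 moves as required.

O P Q R N M L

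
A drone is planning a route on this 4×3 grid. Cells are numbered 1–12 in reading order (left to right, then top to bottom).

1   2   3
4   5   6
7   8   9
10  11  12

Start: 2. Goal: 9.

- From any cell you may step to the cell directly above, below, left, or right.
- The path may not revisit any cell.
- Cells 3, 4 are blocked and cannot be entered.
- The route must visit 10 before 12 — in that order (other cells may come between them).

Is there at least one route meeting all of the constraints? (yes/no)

yes

One route that works: 2 → 5 → 8 → 7 → 10 → 11 → 12 → 9.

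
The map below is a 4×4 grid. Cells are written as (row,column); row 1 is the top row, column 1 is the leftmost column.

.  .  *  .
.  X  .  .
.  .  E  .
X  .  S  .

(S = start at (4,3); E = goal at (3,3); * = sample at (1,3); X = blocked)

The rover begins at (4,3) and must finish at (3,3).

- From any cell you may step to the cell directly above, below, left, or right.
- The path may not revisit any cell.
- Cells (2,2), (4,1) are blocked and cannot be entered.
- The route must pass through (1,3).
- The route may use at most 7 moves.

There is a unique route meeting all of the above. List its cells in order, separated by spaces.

(4,3) (4,4) (3,4) (2,4) (1,4) (1,3) (2,3) (3,3)

The budget equals the shortest possible length, so every move has to be on a shortest route through the required cells.
Route from (4,3): right 1 to (4,4), up 3 to (1,4), left 1 to (1,3), down 2 to (3,3) — 7 moves in all.
Check: all required cells visited; 7 ≤ 7 moves.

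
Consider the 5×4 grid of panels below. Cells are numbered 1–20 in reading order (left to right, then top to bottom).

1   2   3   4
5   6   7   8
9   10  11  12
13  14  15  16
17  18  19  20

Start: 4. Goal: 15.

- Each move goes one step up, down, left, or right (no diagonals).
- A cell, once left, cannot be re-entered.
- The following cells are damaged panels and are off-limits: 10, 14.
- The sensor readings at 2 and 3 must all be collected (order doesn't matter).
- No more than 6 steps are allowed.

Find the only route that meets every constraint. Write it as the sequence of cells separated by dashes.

4 - 3 - 2 - 6 - 7 - 11 - 15

The 6-move cap with required stops at 2, 3 leaves no slack for detours.
Route from 4: left 2 to 2, down 1 to 6, right 1 to 7, down 2 to 15 — 6 moves in all.
Check: all required cells visited; 6 ≤ 6 moves.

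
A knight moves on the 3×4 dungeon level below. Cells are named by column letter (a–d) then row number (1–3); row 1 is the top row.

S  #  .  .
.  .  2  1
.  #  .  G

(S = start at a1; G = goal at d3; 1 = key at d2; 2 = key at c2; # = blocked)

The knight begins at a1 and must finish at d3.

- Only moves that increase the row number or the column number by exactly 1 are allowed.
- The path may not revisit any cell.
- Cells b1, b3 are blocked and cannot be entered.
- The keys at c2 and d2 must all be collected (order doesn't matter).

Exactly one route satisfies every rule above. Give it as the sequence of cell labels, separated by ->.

Moves only go right or down, so the column and row indices never decrease.
Route from a1: down to a2, 3× right (reaching d2), down to d3 — 5 moves in all.
Check: all required cells visited.

a1 -> a2 -> b2 -> c2 -> d2 -> d3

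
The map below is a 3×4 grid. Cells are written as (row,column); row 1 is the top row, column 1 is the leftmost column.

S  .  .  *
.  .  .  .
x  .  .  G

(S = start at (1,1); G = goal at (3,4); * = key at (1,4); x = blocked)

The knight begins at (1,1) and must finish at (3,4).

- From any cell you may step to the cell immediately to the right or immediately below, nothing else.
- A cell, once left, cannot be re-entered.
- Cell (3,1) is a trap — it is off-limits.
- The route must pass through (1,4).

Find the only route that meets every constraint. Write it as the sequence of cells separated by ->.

(1,1) -> (1,2) -> (1,3) -> (1,4) -> (2,4) -> (3,4)

Moves only go right or down, so the column and row indices never decrease.
Route from (1,1): 3× right (reaching (1,4)), 2× down (reaching (3,4)) — 5 moves in all.
Check: all required cells visited.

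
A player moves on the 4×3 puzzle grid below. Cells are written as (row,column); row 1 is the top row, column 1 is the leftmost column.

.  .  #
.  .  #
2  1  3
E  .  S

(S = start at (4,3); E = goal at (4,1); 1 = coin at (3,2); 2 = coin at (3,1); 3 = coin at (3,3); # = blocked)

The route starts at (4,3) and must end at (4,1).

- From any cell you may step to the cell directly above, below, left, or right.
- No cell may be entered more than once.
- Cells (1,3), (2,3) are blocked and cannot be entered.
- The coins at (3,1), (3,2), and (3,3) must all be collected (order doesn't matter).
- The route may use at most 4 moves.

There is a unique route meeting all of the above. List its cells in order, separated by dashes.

(4,3) - (3,3) - (3,2) - (3,1) - (4,1)

The 4-move cap with required stops at (3,1), (3,2), (3,3) leaves no slack for detours.
Route from (4,3): up 1 to (3,3), left 2 to (3,1), down 1 to (4,1) — 4 moves in all.
Check: all required cells visited; 4 ≤ 4 moves.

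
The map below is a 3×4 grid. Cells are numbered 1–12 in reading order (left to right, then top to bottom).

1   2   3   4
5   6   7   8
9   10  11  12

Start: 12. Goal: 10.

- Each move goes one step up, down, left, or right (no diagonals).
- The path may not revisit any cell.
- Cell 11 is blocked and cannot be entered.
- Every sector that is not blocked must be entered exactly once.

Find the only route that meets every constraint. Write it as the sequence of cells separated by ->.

Need to visit all 11 open cells exactly once, starting at 12 and ending at 10.
Route from 12: up 2 to 4, left 1 to 3, down 1 to 7, left 1 to 6, up 1 to 2, left 1 to 1, down 2 to 9, right 1 to 10 — 10 moves in all.
Check: all 11 open cells covered.

12 -> 8 -> 4 -> 3 -> 7 -> 6 -> 2 -> 1 -> 5 -> 9 -> 10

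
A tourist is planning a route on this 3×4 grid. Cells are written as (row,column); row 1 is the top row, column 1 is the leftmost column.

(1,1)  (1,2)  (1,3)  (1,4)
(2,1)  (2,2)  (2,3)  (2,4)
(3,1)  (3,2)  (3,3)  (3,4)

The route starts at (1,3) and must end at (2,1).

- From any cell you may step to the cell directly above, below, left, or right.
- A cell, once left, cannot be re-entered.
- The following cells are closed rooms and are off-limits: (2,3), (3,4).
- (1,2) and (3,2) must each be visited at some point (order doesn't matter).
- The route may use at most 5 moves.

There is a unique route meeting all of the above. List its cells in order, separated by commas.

Any route must reach (1,2) and (3,2) and still end at (2,1) within 5 moves, so the order of the required stops is forced.
Route from (1,3): left to (1,2), 2× down (reaching (3,2)), left to (3,1), up to (2,1) — 5 moves in all.
Check: all required cells visited; 5 ≤ 5 moves.

(1,3), (1,2), (2,2), (3,2), (3,1), (2,1)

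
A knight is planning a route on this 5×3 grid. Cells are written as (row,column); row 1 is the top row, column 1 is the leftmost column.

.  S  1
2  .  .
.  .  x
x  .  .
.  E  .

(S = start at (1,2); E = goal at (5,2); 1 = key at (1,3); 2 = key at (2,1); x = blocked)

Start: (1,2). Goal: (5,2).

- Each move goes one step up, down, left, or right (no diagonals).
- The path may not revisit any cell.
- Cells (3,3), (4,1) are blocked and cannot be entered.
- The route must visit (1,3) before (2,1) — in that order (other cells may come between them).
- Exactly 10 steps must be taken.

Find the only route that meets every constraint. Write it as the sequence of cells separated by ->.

The waypoints must appear in the order (1,3), (2,1), with no cell reused.
Route from (1,2): right to (1,3), down to (2,3), 2× left (reaching (2,1)), down to (3,1), right to (3,2), down to (4,2), right to (4,3), down to (5,3), left to (5,2) — 10 moves in all.
Check: order respected (1 at step 1, 2 at step 4); 10 moves as required.

(1,2) -> (1,3) -> (2,3) -> (2,2) -> (2,1) -> (3,1) -> (3,2) -> (4,2) -> (4,3) -> (5,3) -> (5,2)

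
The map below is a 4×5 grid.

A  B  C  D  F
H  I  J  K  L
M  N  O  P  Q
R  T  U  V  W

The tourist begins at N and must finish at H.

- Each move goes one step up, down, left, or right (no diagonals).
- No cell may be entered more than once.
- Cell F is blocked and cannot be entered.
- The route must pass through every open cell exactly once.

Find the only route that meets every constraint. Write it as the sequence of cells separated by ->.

N -> M -> R -> T -> U -> O -> P -> V -> W -> Q -> L -> K -> D -> C -> J -> I -> B -> A -> H

Need to visit all 19 open cells exactly once, starting at N and ending at H.
Cell L has only two open neighbours (Q and K), so the path must pass straight through it: one of those is the cell it's entered from and the other is where it exits.
Route from N: left to M, down to R, 2× right (reaching U), up to O, right to P, down to V, right to W, 2× up (reaching L), left to K, up to D, left to C, down to J, left to I, up to B, left to A, down to H — 18 moves in all.
Check: all 19 open cells covered.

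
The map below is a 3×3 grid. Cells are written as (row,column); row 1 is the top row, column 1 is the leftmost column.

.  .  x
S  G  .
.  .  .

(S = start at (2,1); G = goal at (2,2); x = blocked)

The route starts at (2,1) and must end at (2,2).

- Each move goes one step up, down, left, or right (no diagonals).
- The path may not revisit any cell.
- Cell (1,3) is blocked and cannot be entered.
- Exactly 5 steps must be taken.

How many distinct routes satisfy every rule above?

1

Need simple routes of exactly 5 moves from (2,1) to (2,2) (Manhattan distance 1, so 2 moves are spent on a detour and 2 undoing it).
Enumerating: (2,1) (3,1) (3,2) (3,3) (2,3) (2,2).
That gives 1 route.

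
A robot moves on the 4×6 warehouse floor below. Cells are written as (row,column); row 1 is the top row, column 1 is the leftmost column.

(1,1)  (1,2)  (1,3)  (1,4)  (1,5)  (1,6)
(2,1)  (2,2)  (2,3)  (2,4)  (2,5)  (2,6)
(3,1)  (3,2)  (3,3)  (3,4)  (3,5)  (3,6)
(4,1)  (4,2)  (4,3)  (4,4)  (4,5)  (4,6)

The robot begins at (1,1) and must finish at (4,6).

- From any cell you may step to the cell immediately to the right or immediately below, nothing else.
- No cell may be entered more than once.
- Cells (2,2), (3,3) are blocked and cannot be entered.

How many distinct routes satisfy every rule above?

A right/down-only route from (1,1) to (4,6) makes exactly 3 down-moves and 5 right-moves in some order.
With no other constraints that would be C(8,3) = 56 routes.
Subtract routes through each blocked cell (inclusion–exclusion for overlaps): − through (2,2): 30 − through (3,3): 24 + through (2,2)&(3,3): 16 → 18.
That gives 18 routes.

18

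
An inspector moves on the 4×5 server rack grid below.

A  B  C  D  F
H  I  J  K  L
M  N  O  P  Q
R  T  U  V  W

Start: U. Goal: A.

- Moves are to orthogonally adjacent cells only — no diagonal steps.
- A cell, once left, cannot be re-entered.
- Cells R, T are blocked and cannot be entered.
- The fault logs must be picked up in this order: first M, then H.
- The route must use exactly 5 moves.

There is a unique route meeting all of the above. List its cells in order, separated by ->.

U -> O -> N -> M -> H -> A

The waypoints must appear in the order M, H, with no cell reused.
Route from U: up to O, 2× left (reaching M), 2× up (reaching A) — 5 moves in all.
Check: order respected (M at step 3, H at step 4); 5 moves as required.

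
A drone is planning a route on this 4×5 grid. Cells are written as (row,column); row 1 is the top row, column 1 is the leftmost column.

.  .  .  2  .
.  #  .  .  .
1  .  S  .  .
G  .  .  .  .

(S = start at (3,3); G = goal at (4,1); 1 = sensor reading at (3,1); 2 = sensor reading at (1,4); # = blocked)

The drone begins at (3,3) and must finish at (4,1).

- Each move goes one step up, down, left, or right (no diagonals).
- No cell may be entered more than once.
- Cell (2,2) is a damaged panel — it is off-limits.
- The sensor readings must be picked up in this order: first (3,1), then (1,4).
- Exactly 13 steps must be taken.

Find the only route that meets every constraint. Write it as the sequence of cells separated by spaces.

The waypoints must appear in the order (3,1), (1,4), with no cell reused.
Route from (3,3): left 2 to (3,1), up 2 to (1,1), right 3 to (1,4), down 3 to (4,4), left 3 to (4,1) — 13 moves in all.
Check: order respected (1 at step 2, 2 at step 7); 13 moves as required.

(3,3) (3,2) (3,1) (2,1) (1,1) (1,2) (1,3) (1,4) (2,4) (3,4) (4,4) (4,3) (4,2) (4,1)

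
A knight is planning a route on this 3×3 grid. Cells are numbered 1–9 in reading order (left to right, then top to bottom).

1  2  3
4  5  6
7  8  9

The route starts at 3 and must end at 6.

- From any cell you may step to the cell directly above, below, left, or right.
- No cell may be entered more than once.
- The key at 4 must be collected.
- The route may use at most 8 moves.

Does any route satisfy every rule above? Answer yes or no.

One route that works: 3 → 2 → 1 → 4 → 5 → 6.

yes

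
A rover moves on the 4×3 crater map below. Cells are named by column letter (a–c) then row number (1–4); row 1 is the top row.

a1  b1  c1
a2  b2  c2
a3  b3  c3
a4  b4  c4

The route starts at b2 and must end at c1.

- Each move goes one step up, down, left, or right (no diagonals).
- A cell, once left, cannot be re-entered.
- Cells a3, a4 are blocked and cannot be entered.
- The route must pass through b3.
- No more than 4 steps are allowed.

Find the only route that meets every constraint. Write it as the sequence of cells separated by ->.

b2 -> b3 -> c3 -> c2 -> c1

The 4-move cap with required stops at b3 leaves no slack for detours.
Route from b2: down 1 to b3, right 1 to c3, up 2 to c1 — 4 moves in all.
Check: all required cells visited; 4 ≤ 4 moves.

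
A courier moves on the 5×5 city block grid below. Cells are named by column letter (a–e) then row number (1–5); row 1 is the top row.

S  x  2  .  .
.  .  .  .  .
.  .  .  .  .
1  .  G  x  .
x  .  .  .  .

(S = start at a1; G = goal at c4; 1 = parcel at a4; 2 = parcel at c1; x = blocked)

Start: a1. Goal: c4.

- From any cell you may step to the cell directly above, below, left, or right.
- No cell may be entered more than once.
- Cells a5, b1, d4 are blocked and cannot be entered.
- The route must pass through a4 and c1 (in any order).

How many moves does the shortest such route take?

Any route passes through a4 and c1 in some order between a1 and c4. Summing Manhattan distances along each leg and taking the cheapest ordering (a1 → c1 → a4 → c4) gives a lower bound of 2 + 5 + 2 = 9 moves.
That bound ignores the blocked cells. Measuring each leg by the fewest moves that actually steer around them (a1→a4: 3; a4→c1: 5; c1→c4: 3) raises the lower bound to 11.
The shortest route satisfying every rule uses 13 moves: a1 → a2 → a3 → a4 → b4 → b3 → b2 → c2 → c1 → d1 → d2 → d3 → c3 → c4.
The no-revisit rule (legs can't share cells) pushes the minimum above the 11-move bound; an exhaustive check rules out every length from 11 to 12, leaving 13 as the minimum.

13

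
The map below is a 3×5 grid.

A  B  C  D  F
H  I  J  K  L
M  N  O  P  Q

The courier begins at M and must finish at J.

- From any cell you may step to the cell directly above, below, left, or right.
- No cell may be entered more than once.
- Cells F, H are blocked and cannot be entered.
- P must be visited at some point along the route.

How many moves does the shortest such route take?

Any route passes through P somewhere between M and J. Summing Manhattan distances along the two legs (M → P → J) gives a lower bound of 3 + 2 = 5 moves.
A route of 5 moves achieves this: M → N → O → P → K → J.
Since 5 matches the lower bound, it is optimal.

5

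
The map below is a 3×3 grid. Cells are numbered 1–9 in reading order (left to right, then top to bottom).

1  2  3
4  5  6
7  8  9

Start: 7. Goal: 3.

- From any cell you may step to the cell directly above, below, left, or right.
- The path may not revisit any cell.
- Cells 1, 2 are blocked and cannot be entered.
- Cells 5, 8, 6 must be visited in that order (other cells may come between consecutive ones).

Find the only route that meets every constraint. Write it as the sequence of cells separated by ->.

The waypoints must appear in the order 5, 8, 6, with no cell reused.
Route from 7: up 1 to 4, right 1 to 5, down 1 to 8, right 1 to 9, up 2 to 3 — 6 moves in all.
Check: order respected (5 at step 2, 8 at step 3, 6 at step 5).

7 -> 4 -> 5 -> 8 -> 9 -> 6 -> 3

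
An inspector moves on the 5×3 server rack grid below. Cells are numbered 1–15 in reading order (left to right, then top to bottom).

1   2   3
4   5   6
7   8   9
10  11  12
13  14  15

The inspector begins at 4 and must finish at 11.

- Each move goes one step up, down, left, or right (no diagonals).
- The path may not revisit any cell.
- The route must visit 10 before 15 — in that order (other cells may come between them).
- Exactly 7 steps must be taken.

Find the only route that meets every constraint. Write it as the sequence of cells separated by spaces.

The waypoints must appear in the order 10, 15, with no cell reused.
Route from 4: down 3 to 13, right 2 to 15, up 1 to 12, left 1 to 11 — 7 moves in all.
Check: order respected (10 at step 2, 15 at step 5); 7 moves as required.

4 7 10 13 14 15 12 11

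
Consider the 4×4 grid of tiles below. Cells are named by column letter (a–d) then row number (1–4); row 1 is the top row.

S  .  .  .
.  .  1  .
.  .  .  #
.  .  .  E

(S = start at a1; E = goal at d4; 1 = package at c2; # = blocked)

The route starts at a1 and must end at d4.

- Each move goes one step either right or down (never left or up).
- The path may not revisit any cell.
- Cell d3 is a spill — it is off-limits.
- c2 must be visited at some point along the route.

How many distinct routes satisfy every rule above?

3

A right/down-only route from a1 to d4 makes exactly 3 down-moves and 3 right-moves in some order.
With no other constraints that would be C(6,3) = 20 routes.
Split at c2 and multiply the segment counts (each segment already excludes blocked cells): a1→c2: 3; c2→d4: 1; product = 3.
That gives 3 routes.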